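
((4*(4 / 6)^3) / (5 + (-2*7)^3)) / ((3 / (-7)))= 224 / 221859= 0.00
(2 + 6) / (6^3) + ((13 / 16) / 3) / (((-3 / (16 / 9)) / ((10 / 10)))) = -10 / 81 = -0.12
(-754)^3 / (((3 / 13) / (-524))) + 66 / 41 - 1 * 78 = 973346389246.28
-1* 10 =-10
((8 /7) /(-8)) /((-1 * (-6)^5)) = -1 /54432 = -0.00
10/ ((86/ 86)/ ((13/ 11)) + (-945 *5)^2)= 65/ 145116568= 0.00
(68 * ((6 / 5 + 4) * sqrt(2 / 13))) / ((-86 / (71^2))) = -342788 * sqrt(26) / 215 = -8129.69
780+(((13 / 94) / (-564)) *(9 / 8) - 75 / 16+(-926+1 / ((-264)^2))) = -11599828153 / 76979232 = -150.69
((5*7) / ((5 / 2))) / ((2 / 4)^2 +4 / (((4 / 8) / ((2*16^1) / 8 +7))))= 0.16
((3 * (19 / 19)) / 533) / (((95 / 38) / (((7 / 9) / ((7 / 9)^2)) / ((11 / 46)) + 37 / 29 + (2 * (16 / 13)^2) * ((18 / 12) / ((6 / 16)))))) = 42502074 / 1005709705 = 0.04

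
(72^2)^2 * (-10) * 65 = -17468006400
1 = 1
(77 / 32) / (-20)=-77 / 640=-0.12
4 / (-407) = -4 / 407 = -0.01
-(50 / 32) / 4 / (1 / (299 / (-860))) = 1495 / 11008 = 0.14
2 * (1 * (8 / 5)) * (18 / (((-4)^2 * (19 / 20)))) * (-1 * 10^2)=-7200 / 19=-378.95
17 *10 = 170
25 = 25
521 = 521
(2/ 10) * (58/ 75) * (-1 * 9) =-174/ 125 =-1.39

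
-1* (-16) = 16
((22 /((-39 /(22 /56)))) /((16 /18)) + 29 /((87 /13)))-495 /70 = -13049 /4368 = -2.99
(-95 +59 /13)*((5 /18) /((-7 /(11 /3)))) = 1540 /117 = 13.16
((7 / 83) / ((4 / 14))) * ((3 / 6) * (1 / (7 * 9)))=7 / 2988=0.00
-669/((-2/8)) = 2676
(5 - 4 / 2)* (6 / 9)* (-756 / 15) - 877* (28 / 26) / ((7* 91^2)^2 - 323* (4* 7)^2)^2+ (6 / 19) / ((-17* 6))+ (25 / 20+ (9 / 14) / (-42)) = -6742597093258955112995389 / 67718241442141027121930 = -99.57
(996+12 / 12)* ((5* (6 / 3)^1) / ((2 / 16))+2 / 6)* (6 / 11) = 480554 / 11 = 43686.73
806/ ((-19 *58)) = -403/ 551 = -0.73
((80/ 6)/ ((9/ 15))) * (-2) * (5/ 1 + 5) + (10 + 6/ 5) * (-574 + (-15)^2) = -195896/ 45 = -4353.24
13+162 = 175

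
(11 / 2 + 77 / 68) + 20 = 1811 / 68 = 26.63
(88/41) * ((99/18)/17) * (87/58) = 726/697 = 1.04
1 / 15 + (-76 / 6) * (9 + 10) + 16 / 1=-1123 / 5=-224.60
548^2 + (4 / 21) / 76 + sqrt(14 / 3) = sqrt(42) / 3 + 119821297 / 399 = 300306.16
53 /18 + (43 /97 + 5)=14645 /1746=8.39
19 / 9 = 2.11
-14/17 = -0.82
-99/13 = -7.62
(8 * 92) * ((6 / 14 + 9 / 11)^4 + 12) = 372983564928 / 35153041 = 10610.28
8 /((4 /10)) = 20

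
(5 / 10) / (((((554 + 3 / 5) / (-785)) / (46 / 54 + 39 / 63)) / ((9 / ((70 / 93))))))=-3382565 / 271754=-12.45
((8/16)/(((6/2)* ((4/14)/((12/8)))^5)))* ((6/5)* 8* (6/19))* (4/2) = 4030.36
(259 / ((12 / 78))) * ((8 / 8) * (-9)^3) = -2454543 / 2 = -1227271.50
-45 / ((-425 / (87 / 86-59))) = -44883 / 7310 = -6.14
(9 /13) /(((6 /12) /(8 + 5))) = 18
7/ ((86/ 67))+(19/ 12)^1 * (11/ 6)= 25871/ 3096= 8.36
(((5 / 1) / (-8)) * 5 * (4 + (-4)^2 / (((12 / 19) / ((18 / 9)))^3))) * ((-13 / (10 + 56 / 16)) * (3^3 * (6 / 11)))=2246725 / 99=22694.19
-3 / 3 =-1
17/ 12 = 1.42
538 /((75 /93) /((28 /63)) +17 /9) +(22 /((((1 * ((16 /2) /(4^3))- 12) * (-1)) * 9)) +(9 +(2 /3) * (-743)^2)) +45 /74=96279223160777 /261494910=368187.75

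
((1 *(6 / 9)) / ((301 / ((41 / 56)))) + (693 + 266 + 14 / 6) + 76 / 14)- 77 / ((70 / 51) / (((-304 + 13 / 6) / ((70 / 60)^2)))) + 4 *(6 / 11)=887970903 / 66220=13409.41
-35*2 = -70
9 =9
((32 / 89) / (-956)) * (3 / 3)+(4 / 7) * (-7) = -85092 / 21271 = -4.00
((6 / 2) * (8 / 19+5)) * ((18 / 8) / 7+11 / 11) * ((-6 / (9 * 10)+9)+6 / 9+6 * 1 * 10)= 994671 / 665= 1495.75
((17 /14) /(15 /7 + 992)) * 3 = 51 /13918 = 0.00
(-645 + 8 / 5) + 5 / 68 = -218731 / 340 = -643.33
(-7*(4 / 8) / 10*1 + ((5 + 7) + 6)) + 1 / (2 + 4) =1069 / 60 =17.82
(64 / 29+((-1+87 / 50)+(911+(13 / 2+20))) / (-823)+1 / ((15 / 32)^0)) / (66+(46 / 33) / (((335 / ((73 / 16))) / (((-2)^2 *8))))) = 2726717961 / 87871849910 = 0.03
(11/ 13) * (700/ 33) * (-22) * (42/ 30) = -21560/ 39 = -552.82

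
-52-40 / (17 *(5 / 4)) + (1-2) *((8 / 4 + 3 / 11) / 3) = -30653 / 561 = -54.64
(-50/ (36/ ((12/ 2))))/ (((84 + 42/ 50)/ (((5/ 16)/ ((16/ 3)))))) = -3125/ 542976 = -0.01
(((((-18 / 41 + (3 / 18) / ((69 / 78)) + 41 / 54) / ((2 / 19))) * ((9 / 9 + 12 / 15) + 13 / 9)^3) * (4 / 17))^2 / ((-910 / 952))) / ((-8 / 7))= 8209665167877826513846496 / 5948237141830482890625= 1380.18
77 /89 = 0.87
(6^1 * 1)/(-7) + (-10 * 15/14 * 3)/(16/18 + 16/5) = -11229/1288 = -8.72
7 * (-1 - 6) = -49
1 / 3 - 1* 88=-263 / 3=-87.67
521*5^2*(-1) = -13025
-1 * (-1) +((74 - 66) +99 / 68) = 10.46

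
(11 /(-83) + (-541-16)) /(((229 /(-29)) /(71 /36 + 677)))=1821027943 /38014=47904.14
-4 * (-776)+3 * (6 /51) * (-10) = 52708 /17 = 3100.47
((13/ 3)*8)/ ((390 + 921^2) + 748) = 104/ 2548137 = 0.00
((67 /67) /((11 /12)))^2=144 /121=1.19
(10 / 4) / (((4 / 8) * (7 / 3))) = 2.14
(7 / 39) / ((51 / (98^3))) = 6588344 / 1989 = 3312.39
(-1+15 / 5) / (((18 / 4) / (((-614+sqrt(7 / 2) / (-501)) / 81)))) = -2456 / 729 - 2 * sqrt(14) / 365229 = -3.37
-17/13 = -1.31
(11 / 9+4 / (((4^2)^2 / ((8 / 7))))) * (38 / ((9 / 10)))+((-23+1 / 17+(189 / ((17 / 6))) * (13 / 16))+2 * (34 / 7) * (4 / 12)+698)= 60521689 / 77112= 784.85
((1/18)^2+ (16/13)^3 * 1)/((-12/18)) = -1329301/474552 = -2.80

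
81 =81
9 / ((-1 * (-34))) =9 / 34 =0.26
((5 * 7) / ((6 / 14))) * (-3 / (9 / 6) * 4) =-1960 / 3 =-653.33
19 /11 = 1.73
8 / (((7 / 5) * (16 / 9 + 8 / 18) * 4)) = 9 / 14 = 0.64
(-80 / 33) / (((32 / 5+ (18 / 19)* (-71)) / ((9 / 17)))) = 11400 / 540617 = 0.02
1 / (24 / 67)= 67 / 24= 2.79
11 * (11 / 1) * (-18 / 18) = -121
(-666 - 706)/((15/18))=-8232/5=-1646.40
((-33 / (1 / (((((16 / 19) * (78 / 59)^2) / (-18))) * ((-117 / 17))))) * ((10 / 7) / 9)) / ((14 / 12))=-139201920 / 55093787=-2.53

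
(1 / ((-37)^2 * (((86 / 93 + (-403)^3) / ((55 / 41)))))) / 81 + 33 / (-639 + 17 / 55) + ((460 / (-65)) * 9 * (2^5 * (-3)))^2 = 409482841843072252821082161103 / 10952651627584434298440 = 37386639.85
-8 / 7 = -1.14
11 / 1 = 11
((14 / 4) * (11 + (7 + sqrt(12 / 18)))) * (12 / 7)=112.90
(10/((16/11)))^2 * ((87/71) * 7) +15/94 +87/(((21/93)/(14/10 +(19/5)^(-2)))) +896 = 5039754651397/2698431680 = 1867.66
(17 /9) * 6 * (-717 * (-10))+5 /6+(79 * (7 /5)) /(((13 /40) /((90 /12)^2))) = 7831445 /78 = 100403.14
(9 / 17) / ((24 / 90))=135 / 68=1.99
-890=-890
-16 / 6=-8 / 3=-2.67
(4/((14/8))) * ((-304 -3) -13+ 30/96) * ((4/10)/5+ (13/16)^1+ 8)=-3638811/560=-6497.88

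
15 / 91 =0.16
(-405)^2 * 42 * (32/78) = 36741600/13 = 2826276.92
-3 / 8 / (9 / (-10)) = 5 / 12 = 0.42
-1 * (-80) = 80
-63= -63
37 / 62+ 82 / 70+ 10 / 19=94603 / 41230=2.29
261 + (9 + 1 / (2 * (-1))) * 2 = 278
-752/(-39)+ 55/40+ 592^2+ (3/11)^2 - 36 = 13230140509/37752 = 350448.73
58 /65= 0.89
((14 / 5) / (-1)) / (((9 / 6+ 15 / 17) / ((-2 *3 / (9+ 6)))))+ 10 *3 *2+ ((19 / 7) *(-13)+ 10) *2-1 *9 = 12739 / 14175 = 0.90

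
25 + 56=81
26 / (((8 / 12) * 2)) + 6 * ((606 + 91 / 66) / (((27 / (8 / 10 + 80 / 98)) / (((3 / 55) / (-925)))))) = 485789929 / 24928750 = 19.49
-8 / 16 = -1 / 2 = -0.50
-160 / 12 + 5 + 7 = -4 / 3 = -1.33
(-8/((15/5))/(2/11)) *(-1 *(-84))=-1232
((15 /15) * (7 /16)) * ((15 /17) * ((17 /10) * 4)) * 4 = 21 /2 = 10.50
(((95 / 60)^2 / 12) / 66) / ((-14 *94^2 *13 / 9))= -361 / 20378502144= -0.00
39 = 39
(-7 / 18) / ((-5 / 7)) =49 / 90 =0.54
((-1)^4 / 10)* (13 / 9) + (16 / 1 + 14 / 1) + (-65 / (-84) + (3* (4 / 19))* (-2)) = 709943 / 23940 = 29.66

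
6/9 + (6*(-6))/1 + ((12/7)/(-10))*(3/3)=-3728/105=-35.50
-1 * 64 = -64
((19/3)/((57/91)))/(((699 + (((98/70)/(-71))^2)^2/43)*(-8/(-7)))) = 435032096419375/34370950311937872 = 0.01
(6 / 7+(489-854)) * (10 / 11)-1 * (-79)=-19407 / 77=-252.04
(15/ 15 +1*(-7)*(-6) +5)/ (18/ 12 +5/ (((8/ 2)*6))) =1152/ 41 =28.10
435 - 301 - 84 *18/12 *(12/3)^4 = -32122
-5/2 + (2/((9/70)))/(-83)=-2.69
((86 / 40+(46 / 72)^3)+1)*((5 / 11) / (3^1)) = 0.52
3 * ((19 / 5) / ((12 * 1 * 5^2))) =19 / 500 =0.04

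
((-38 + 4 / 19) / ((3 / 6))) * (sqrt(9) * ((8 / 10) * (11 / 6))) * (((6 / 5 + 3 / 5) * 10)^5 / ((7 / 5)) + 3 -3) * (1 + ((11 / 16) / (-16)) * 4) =-49435114212 / 133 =-371692588.06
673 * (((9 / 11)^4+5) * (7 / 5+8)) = 2523078346 / 73205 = 34465.93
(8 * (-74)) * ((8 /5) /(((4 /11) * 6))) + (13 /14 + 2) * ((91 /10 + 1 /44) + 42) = -2628011 /9240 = -284.42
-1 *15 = -15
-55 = -55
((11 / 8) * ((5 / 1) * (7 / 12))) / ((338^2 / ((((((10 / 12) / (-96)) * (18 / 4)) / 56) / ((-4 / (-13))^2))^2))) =1375 / 721554505728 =0.00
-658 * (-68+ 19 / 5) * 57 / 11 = 12039426 / 55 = 218898.65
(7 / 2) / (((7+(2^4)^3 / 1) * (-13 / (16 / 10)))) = -28 / 266695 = -0.00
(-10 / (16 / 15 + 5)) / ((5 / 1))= -30 / 91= -0.33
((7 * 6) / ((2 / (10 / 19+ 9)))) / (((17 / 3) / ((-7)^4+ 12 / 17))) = 465573087 / 5491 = 84788.40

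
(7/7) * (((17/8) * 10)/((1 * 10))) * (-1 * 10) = -85/4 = -21.25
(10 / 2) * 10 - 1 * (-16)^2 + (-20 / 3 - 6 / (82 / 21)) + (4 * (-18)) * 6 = -79483 / 123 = -646.20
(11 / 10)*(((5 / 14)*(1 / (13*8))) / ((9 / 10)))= 55 / 13104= 0.00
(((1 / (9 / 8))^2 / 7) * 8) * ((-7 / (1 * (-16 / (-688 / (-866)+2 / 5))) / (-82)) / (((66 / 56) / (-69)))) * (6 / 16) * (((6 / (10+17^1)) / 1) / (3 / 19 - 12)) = -0.00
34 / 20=17 / 10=1.70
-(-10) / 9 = 10 / 9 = 1.11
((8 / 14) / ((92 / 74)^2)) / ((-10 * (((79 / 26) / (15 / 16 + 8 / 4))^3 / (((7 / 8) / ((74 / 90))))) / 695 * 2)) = -52790122382985 / 4273236066304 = -12.35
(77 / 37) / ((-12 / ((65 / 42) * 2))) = -715 / 1332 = -0.54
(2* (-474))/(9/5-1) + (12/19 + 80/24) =-67319/57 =-1181.04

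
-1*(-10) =10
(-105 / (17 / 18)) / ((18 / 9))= -945 / 17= -55.59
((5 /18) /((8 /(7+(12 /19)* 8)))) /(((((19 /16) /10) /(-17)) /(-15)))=973250 /1083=898.66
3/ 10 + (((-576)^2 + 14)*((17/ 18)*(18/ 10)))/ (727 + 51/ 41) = 57836801/ 74645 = 774.82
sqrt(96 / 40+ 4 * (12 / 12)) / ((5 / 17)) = 68 * sqrt(10) / 25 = 8.60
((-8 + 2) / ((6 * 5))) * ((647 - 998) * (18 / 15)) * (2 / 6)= 702 / 25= 28.08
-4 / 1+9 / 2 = 0.50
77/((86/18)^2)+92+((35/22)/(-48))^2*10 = 98335654085/1030943232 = 95.38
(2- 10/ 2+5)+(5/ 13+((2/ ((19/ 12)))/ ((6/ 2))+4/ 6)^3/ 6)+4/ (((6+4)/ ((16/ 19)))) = 106024661/ 36112635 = 2.94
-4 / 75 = -0.05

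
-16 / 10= -8 / 5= -1.60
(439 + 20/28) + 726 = 8160/7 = 1165.71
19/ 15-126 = -1871/ 15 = -124.73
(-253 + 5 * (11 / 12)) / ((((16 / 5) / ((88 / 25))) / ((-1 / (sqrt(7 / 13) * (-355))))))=-1.05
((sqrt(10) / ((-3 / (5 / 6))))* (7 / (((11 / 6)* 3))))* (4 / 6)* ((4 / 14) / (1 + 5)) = -10* sqrt(10) / 891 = -0.04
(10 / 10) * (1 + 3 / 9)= 4 / 3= 1.33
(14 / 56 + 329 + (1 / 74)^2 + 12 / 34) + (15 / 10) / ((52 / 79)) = 803284465 / 2420392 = 331.88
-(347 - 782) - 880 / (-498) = 108755 / 249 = 436.77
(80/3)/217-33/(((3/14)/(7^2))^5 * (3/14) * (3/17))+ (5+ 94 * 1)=-86307781733350014109/158193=-545585340270113.18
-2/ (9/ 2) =-4/ 9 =-0.44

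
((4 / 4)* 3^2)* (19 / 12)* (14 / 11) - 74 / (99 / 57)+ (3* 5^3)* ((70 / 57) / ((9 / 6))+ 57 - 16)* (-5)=-32785645 / 418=-78434.56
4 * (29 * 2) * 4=928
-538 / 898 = -269 / 449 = -0.60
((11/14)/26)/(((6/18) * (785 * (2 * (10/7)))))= 33/816400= 0.00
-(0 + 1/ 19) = -0.05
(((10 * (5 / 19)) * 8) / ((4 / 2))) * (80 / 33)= 16000 / 627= 25.52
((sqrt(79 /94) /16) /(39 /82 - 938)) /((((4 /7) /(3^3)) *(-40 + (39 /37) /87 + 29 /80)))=41573385 *sqrt(7426) /49160633900068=0.00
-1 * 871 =-871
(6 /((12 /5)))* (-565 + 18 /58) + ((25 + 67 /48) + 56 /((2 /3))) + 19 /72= -5433245 /4176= -1301.06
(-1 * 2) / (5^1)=-2 / 5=-0.40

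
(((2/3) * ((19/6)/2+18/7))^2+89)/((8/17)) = 26091005/127008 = 205.43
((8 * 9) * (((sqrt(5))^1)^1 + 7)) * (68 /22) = 2448 * sqrt(5) /11 + 17136 /11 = 2055.44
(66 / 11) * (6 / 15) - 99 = -483 / 5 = -96.60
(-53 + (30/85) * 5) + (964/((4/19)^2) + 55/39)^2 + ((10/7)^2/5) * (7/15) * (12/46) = 473134672.72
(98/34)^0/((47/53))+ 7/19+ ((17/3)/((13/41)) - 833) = -28336366/34827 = -813.63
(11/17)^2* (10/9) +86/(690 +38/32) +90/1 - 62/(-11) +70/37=1148679304508/11707134813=98.12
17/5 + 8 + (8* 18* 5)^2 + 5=2592082/5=518416.40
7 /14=1 /2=0.50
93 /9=31 /3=10.33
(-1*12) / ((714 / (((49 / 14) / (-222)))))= 1 / 3774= 0.00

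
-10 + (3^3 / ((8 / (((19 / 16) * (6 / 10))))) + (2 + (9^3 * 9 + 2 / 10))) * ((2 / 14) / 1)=927.94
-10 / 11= -0.91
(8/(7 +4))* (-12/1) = -8.73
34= 34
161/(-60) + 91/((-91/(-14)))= 679/60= 11.32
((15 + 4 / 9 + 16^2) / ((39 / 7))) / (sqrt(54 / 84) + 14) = 3351796 / 959985 - 17101*sqrt(14) / 319995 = 3.29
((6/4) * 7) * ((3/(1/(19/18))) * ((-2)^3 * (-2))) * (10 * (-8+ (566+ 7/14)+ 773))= 7083580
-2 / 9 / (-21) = 2 / 189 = 0.01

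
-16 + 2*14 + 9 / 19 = 12.47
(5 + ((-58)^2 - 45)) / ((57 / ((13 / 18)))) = 7202 / 171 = 42.12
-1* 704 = -704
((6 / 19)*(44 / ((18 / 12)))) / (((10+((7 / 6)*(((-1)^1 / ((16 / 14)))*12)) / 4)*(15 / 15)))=2816 / 2109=1.34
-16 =-16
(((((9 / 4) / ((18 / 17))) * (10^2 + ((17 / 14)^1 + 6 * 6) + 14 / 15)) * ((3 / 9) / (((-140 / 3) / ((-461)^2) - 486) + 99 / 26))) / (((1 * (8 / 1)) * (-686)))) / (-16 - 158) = -1362563727551 / 6411498812694823680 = -0.00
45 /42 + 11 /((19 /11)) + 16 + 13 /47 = 296503 /12502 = 23.72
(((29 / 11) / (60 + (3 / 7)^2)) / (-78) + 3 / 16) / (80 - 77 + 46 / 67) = 0.05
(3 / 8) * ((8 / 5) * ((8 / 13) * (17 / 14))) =204 / 455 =0.45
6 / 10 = 3 / 5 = 0.60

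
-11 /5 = -2.20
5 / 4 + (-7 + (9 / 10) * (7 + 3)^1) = 3.25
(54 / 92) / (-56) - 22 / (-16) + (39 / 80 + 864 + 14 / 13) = 72579291 / 83720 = 866.93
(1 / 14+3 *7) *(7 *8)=1180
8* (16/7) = 128/7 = 18.29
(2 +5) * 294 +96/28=14430/7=2061.43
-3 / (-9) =1 / 3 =0.33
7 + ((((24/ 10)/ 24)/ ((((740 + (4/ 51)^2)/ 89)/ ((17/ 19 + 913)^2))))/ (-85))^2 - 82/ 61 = 16072657469166232696744101/ 1150417919141400563125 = 13971.15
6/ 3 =2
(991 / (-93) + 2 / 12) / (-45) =1951 / 8370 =0.23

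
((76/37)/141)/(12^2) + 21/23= 0.91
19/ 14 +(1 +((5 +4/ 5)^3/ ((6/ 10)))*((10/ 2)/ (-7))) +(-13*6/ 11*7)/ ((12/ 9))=-267.15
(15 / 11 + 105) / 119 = 1170 / 1309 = 0.89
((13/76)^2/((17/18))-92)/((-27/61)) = 275433971/1325592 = 207.78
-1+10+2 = 11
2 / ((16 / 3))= 3 / 8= 0.38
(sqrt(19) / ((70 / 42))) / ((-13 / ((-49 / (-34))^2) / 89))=-641067*sqrt(19) / 75140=-37.19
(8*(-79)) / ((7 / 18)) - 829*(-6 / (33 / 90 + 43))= -13755636 / 9107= -1510.45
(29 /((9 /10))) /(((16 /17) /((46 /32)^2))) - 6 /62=40368239 /571392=70.65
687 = 687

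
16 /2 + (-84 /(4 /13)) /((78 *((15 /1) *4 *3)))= 2873 /360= 7.98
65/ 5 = 13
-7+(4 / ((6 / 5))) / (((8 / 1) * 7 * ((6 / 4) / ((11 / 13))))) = -6.97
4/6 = 2/3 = 0.67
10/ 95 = 2/ 19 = 0.11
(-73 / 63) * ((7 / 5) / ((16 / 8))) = -0.81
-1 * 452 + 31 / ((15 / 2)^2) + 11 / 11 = -101351 / 225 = -450.45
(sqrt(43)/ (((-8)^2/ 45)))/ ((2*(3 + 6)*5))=sqrt(43)/ 128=0.05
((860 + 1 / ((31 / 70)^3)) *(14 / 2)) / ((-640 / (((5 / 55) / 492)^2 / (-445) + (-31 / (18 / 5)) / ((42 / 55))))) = 1335597033603201641 / 12425407672296960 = 107.49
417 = 417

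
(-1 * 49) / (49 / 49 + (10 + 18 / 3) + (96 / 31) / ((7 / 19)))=-10633 / 5513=-1.93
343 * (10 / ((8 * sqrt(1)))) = 1715 / 4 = 428.75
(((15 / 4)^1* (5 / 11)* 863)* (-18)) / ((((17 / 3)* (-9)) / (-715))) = -12621375 / 34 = -371216.91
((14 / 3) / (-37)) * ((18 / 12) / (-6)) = 7 / 222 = 0.03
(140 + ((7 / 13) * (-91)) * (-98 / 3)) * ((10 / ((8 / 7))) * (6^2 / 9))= 182770 / 3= 60923.33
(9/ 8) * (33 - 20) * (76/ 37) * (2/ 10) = 2223/ 370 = 6.01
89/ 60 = 1.48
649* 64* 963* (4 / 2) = 79998336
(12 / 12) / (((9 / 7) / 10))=70 / 9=7.78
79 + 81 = 160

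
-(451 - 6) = -445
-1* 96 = -96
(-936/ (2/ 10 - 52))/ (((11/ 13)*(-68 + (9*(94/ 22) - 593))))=-7605/ 221704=-0.03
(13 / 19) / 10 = 13 / 190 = 0.07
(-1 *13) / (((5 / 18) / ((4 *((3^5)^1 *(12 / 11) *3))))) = -8188128 / 55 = -148875.05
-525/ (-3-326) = 75/ 47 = 1.60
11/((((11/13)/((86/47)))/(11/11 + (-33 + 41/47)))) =-1635634/2209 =-740.44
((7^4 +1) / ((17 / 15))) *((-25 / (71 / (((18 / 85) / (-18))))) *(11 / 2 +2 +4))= 2071725 / 20519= 100.97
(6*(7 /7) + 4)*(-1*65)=-650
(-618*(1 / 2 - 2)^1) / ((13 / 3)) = 2781 / 13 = 213.92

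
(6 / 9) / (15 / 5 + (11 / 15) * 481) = 5 / 2668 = 0.00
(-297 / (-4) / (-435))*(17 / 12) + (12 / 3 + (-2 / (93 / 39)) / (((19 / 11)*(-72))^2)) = 15806813213 / 4206025440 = 3.76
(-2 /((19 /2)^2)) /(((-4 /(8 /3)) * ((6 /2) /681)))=3632 /1083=3.35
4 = 4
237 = 237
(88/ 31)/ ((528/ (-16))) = -8/ 93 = -0.09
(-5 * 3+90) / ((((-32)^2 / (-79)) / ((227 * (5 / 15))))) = -448325 / 1024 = -437.82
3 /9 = 1 /3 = 0.33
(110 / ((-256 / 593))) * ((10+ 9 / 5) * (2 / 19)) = -384857 / 1216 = -316.49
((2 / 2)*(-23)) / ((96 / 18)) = -69 / 16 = -4.31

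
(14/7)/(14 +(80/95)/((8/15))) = 19/148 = 0.13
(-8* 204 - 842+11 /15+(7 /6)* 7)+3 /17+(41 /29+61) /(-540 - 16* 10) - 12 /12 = -42551049 /17255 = -2466.01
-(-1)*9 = 9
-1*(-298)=298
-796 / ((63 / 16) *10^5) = -398 / 196875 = -0.00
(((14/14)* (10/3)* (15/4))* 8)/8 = 25/2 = 12.50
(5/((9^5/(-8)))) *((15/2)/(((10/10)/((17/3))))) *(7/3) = -11900/177147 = -0.07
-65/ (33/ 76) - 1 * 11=-5303/ 33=-160.70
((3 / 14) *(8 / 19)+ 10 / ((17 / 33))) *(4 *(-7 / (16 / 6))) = -66141 / 323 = -204.77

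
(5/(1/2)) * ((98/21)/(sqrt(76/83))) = 70 * sqrt(1577)/57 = 48.77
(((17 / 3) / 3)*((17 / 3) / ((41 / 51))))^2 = 24137569 / 136161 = 177.27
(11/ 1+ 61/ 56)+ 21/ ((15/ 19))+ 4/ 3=33619/ 840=40.02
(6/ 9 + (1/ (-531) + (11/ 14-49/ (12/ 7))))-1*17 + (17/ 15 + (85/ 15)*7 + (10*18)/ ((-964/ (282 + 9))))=-1033193183/ 17915940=-57.67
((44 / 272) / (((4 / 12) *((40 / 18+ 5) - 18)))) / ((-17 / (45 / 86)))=13365 / 9643352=0.00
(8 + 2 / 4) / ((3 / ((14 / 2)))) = 119 / 6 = 19.83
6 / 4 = 3 / 2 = 1.50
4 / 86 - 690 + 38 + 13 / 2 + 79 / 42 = -643.57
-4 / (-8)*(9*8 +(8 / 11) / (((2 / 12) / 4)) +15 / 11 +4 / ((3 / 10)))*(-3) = -3437 / 22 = -156.23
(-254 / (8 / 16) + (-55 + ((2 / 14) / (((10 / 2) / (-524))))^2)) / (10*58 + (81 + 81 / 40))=-3320792 / 6497645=-0.51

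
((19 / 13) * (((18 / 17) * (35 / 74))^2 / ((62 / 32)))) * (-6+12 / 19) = -9525600 / 9379019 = -1.02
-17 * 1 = -17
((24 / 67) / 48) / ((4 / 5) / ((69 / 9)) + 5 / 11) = 1265 / 94738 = 0.01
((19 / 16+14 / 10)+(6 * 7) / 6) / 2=767 / 160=4.79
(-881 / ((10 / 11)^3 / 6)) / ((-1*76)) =3517833 / 38000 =92.57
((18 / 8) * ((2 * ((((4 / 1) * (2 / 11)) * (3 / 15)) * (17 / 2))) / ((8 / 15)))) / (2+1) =153 / 44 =3.48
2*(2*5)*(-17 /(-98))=170 /49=3.47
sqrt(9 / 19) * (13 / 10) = 39 * sqrt(19) / 190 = 0.89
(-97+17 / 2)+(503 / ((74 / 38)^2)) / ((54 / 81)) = 110.46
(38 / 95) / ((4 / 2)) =1 / 5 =0.20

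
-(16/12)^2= -16/9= -1.78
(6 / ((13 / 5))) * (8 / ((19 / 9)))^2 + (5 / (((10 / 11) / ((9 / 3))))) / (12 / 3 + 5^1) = 984743 / 28158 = 34.97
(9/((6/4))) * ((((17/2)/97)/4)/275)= 51/106700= 0.00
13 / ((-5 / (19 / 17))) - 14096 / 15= -240373 / 255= -942.64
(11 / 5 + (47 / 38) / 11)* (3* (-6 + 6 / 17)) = -695952 / 17765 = -39.18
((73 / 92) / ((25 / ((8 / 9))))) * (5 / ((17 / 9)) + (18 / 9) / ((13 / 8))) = 125122 / 1143675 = 0.11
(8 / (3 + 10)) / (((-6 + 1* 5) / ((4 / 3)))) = -32 / 39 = -0.82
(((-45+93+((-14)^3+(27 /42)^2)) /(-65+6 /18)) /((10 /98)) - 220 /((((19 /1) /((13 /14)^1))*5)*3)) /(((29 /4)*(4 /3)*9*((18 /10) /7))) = 631307315 /34633656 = 18.23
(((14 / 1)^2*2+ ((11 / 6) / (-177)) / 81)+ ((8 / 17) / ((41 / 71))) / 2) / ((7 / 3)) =23527697509 / 139900446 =168.17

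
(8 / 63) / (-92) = -2 / 1449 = -0.00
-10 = -10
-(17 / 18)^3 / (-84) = 4913 / 489888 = 0.01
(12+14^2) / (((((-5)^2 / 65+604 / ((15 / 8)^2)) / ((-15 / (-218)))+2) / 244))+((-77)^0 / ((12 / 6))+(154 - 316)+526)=10569874977 / 27471026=384.76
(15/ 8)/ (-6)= -0.31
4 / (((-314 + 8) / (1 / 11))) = -2 / 1683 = -0.00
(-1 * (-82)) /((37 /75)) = 6150 /37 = 166.22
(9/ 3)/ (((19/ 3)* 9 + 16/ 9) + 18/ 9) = 27/ 547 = 0.05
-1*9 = -9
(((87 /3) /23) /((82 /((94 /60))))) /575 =1363 /32533500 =0.00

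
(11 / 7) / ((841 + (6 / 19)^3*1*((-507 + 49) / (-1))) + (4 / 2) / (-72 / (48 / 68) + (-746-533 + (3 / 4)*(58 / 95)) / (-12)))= 781877987 / 425842158007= 0.00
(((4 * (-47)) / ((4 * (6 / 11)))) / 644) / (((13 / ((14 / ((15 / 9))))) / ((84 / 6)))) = -3619 / 2990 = -1.21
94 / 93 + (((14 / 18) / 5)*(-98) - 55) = -96581 / 1395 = -69.23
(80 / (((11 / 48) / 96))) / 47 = 368640 / 517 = 713.04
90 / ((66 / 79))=1185 / 11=107.73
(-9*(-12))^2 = 11664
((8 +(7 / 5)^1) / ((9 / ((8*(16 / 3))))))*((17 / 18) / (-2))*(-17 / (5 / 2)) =869312 / 6075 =143.10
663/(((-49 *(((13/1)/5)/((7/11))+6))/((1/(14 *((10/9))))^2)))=-0.01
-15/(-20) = 3/4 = 0.75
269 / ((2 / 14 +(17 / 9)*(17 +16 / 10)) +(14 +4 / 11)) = 310695 / 57334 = 5.42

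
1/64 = 0.02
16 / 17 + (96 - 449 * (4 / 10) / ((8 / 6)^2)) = -2777 / 680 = -4.08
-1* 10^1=-10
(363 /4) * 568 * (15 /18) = 42955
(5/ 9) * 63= 35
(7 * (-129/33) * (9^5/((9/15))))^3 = -25994614259866182910875/1331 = -19530138437164675365.05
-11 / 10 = -1.10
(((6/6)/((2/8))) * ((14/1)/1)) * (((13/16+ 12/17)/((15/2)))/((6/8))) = 11564/765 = 15.12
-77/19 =-4.05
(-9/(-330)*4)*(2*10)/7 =24/77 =0.31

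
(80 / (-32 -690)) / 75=-8 / 5415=-0.00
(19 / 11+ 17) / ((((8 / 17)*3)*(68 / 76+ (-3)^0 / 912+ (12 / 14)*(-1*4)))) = -49028 / 9361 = -5.24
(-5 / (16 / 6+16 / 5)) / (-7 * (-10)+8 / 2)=-75 / 6512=-0.01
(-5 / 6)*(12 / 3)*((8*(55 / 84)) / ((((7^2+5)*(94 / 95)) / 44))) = -1149500 / 79947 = -14.38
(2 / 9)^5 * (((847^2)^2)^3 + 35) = 484739480245075092563984368414034048 / 6561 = 73881950959468845079101410000000.00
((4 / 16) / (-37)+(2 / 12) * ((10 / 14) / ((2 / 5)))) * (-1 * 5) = -1130 / 777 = -1.45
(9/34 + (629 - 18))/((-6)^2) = 20783/1224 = 16.98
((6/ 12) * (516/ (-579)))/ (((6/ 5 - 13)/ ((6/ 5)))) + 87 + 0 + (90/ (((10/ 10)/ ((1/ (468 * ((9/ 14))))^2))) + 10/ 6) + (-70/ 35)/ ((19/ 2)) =4718048935729/ 53309811906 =88.50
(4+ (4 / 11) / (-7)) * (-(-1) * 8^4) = 1245184 / 77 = 16171.22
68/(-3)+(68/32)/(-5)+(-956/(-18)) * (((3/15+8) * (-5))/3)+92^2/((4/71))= 161446021/1080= 149487.06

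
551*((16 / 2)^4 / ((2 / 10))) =11284480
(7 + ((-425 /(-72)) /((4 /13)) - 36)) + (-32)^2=292085 /288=1014.18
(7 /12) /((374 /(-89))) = -0.14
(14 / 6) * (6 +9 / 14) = 31 / 2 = 15.50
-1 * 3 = -3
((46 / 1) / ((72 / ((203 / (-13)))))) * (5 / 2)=-23345 / 936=-24.94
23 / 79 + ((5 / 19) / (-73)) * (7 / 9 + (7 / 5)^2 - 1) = 1404656 / 4930785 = 0.28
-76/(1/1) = -76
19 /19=1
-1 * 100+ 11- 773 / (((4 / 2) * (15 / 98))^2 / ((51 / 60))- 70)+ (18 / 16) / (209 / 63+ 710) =-39965757242349 / 512788143640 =-77.94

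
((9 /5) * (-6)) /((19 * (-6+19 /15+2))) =162 /779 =0.21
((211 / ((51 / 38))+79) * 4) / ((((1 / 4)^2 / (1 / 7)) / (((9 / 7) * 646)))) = 12556416 / 7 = 1793773.71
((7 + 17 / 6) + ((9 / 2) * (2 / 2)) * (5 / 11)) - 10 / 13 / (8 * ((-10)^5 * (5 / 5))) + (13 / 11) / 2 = 427960033 / 34320000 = 12.47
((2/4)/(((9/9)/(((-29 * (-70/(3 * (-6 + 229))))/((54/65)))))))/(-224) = -9425/1156032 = -0.01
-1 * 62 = -62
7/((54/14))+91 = 2506/27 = 92.81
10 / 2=5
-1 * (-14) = 14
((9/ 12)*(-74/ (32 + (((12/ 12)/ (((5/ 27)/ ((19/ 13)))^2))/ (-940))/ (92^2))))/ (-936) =5979551500/ 3227017706493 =0.00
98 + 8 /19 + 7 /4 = 7613 /76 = 100.17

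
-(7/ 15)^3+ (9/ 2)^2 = 272003/ 13500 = 20.15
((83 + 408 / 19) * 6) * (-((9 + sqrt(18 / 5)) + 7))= -11218.82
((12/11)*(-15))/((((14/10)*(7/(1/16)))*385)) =-45/166012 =-0.00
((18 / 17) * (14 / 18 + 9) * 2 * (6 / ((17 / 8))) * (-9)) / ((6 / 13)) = -329472 / 289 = -1140.04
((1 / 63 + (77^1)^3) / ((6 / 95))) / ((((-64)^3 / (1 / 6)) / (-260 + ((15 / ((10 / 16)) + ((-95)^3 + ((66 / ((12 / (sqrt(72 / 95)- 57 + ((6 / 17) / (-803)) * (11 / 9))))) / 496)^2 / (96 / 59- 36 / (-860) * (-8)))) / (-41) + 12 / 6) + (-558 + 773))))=-130671911459635389454367383125175 / 1362536671296039223962894336- 2342073798538399475 * sqrt(190) / 30498179588504772673536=-95903.41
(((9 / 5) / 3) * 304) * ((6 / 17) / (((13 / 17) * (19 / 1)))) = 288 / 65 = 4.43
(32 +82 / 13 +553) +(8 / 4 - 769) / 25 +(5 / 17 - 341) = 1215068 / 5525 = 219.92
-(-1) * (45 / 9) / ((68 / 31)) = 155 / 68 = 2.28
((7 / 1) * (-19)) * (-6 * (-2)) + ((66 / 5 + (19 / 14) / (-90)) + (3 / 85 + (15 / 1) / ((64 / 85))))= -1562.86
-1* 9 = -9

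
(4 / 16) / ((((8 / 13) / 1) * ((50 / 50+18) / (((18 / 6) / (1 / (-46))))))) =-897 / 304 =-2.95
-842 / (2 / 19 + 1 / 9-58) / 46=71991 / 227263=0.32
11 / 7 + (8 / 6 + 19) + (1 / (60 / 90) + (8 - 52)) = -865 / 42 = -20.60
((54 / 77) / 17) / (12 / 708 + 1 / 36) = 114696 / 124355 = 0.92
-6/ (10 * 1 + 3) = -6/ 13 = -0.46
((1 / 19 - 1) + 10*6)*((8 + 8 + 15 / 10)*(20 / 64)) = 98175 / 304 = 322.94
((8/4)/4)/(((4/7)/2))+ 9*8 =295/4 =73.75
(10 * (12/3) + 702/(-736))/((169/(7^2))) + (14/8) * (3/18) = 2166661/186576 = 11.61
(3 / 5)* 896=2688 / 5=537.60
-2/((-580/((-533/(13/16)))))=-328/145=-2.26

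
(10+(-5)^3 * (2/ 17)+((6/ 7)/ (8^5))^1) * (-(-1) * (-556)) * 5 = 6376617355/ 487424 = 13082.28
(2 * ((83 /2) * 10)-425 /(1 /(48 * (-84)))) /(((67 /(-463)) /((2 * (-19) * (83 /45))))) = 500717111572 /603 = 830376636.11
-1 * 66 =-66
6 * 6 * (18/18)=36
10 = 10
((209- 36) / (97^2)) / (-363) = -173 / 3415467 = -0.00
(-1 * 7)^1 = -7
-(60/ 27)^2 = -400/ 81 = -4.94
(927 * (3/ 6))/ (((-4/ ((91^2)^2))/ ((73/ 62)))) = -4640536185831/ 496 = -9355919729.50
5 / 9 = 0.56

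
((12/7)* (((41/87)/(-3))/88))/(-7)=41/93786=0.00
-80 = -80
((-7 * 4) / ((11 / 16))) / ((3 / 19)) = -8512 / 33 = -257.94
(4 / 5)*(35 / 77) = 4 / 11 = 0.36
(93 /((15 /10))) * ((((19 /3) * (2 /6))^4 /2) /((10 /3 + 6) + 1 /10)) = 40399510 /618921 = 65.27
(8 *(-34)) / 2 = -136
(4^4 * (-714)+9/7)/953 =-1279479/6671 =-191.80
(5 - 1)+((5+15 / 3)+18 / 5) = 88 / 5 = 17.60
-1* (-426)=426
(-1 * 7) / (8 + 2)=-7 / 10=-0.70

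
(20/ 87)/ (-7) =-20/ 609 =-0.03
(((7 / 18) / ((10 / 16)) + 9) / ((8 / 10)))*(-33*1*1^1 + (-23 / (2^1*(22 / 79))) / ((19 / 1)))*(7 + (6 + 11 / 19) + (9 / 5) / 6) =-746116589 / 127072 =-5871.60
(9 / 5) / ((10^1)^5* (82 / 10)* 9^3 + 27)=1 / 332100015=0.00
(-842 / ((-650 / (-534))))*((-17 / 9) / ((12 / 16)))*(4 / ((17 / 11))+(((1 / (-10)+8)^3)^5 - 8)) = 6185946198992130601348341449318209 / 121875000000000000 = 50756481632755943.40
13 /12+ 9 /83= 1187 /996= 1.19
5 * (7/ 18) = 35/ 18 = 1.94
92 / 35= 2.63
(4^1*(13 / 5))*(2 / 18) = 52 / 45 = 1.16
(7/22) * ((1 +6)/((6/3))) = 49/44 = 1.11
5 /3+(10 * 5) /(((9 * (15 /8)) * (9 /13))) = 1445 /243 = 5.95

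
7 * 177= 1239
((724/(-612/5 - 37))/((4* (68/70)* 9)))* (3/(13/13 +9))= -6335/162588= -0.04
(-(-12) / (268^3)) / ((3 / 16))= 1 / 300763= 0.00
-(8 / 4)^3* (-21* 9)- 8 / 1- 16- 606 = 882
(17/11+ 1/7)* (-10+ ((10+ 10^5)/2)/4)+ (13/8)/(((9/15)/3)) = 12995905/616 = 21097.25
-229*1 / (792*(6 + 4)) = -229 / 7920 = -0.03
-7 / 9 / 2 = -7 / 18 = -0.39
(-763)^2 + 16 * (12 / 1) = 582361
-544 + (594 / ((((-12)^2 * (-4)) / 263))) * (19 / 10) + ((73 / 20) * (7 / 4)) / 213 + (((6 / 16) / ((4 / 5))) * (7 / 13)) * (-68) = -953820017 / 886080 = -1076.45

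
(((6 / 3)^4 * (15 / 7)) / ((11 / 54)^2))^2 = 489776025600 / 717409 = 682701.26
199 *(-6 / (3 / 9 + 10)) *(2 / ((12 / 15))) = -8955 / 31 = -288.87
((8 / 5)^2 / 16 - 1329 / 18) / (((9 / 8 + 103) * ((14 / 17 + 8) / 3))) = -22102 / 91875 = -0.24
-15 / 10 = -3 / 2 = -1.50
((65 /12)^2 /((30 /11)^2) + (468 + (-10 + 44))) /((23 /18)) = 2622817 /6624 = 395.96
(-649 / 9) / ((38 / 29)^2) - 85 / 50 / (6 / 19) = -1539427 / 32490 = -47.38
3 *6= 18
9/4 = 2.25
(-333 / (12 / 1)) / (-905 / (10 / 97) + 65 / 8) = 222 / 70163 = 0.00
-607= -607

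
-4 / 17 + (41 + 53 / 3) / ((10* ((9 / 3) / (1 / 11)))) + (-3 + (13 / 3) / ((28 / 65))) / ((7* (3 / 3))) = 142591 / 149940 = 0.95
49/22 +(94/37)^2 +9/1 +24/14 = 4089161/210826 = 19.40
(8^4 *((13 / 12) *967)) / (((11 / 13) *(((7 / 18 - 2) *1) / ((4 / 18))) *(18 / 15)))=-1673451520 / 2871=-582881.06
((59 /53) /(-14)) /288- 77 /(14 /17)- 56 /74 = -94.26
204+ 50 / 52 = 5329 / 26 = 204.96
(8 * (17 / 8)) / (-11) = -17 / 11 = -1.55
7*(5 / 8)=35 / 8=4.38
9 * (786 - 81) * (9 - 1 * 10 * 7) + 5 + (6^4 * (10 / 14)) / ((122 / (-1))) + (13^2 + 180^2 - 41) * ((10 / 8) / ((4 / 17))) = -91481585 / 427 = -214242.59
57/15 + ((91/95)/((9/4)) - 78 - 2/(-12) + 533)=785561/1710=459.39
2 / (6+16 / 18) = 9 / 31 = 0.29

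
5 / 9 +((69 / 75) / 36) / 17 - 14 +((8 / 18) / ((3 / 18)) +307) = 1510741 / 5100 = 296.22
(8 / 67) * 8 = 64 / 67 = 0.96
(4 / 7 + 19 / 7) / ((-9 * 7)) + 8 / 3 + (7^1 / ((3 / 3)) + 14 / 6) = 5269 / 441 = 11.95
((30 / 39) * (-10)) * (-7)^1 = 700 / 13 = 53.85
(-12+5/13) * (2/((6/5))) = -755/39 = -19.36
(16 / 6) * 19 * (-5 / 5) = -50.67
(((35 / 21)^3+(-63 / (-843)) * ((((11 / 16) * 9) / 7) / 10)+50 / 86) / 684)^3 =20202058058248361141722513 / 45513881249834510706260312064000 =0.00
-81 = -81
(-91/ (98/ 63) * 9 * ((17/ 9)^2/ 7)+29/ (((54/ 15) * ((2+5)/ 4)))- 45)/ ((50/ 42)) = -38903/ 150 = -259.35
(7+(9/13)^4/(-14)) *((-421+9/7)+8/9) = -2924.91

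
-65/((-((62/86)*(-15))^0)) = 65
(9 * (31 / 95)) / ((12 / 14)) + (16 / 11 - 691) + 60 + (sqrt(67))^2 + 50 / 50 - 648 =-2520789 / 2090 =-1206.12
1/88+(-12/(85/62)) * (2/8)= -16283/7480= -2.18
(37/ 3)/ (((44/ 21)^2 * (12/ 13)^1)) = 3.04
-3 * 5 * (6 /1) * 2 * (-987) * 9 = 1598940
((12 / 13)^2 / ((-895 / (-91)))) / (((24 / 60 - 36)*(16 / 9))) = -567 / 414206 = -0.00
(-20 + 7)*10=-130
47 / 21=2.24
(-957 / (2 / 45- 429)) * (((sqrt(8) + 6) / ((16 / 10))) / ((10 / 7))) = 301455 * sqrt(2) / 154424 + 904365 / 154424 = 8.62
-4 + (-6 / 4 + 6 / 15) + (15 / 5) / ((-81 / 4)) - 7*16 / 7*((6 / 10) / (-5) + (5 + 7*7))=-1170893 / 1350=-867.33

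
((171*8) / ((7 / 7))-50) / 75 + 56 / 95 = 25882 / 1425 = 18.16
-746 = -746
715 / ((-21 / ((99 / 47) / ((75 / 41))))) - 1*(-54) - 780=-1258763 / 1645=-765.21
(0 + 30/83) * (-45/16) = -675/664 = -1.02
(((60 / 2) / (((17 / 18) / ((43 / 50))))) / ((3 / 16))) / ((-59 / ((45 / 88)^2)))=-156735 / 242726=-0.65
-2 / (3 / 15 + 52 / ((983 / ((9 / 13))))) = -9830 / 1163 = -8.45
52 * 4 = 208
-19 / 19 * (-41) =41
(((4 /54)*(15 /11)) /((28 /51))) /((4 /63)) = 255 /88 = 2.90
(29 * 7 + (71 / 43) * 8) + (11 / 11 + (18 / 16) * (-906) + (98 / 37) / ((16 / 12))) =-5091545 / 6364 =-800.05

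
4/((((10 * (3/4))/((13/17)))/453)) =15704/85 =184.75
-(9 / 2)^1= -9 / 2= -4.50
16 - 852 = -836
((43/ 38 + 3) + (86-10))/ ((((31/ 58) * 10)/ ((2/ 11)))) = 17661/ 6479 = 2.73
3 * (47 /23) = 141 /23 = 6.13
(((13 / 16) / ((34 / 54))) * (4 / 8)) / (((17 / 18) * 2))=3159 / 9248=0.34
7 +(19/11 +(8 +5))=21.73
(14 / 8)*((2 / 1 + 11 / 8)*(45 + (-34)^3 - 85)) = -232375.50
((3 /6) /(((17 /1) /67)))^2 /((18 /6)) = 4489 /3468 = 1.29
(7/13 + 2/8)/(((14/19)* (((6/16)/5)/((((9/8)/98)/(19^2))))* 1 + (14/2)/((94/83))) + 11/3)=28905/64071202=0.00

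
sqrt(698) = 26.42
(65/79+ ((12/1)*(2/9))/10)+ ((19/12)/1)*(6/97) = 272969/229890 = 1.19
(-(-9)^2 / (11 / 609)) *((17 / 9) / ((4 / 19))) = -1770363 / 44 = -40235.52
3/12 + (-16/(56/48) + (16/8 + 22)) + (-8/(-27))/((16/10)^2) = 16105/1512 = 10.65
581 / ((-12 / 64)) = -9296 / 3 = -3098.67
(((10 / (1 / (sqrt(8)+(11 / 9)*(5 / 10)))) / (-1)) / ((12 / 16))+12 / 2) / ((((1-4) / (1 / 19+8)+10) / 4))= -5440*sqrt(2) / 491-3944 / 4419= -16.56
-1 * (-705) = 705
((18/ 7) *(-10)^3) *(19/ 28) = -85500/ 49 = -1744.90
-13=-13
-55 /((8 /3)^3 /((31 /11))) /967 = -4185 /495104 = -0.01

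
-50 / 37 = -1.35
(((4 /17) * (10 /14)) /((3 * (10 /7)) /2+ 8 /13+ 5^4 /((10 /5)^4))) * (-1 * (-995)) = 4139200 /1035147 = 4.00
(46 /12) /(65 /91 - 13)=-161 /516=-0.31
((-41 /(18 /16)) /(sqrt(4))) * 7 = -1148 /9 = -127.56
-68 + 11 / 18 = -1213 / 18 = -67.39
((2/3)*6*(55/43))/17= 220/731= 0.30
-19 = -19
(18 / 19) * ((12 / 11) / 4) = 54 / 209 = 0.26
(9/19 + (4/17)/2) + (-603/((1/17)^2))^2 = 9809182894538/323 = 30368987289.59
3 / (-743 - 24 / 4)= -3 / 749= -0.00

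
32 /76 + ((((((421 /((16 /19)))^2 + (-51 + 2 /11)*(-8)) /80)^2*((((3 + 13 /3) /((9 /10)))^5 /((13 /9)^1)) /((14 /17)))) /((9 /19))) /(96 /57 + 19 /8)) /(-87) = -9641345341412347316550592661 /5454791796477284352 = -1767500154.20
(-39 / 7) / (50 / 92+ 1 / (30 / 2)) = -26910 / 2947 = -9.13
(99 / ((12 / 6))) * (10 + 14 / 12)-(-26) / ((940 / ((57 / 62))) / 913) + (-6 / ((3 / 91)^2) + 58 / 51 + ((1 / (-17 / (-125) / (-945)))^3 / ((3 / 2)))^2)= 8796258163690034150207983603473433 / 175842190165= 50023593060551289171370.20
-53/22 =-2.41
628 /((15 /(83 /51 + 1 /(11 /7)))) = 159512 /1683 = 94.78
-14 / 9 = -1.56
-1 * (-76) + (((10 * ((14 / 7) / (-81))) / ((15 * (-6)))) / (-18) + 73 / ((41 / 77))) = 57323416 / 269001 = 213.10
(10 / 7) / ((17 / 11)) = 110 / 119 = 0.92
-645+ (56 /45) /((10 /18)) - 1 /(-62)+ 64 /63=-62664739 /97650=-641.73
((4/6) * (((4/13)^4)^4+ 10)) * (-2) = -26616664384507062824/1996249827549539523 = -13.33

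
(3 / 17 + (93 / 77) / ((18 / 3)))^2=978121 / 6853924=0.14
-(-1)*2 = 2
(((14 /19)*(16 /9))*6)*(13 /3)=5824 /171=34.06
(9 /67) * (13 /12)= 39 /268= 0.15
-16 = -16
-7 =-7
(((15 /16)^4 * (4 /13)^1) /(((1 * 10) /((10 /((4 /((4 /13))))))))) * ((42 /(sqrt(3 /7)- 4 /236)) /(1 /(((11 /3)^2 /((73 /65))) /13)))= 29515303125 /1054711250944 + 248771840625 * sqrt(21) /1054711250944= 1.11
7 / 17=0.41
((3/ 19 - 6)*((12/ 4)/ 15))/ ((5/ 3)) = -333/ 475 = -0.70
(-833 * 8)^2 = 44408896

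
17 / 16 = 1.06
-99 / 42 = -33 / 14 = -2.36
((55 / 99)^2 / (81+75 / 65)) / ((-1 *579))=-325 / 50088132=-0.00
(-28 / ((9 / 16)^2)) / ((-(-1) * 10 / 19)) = -68096 / 405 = -168.14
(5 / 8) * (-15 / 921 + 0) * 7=-175 / 2456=-0.07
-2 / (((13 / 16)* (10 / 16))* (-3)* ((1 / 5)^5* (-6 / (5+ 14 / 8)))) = -60000 / 13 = -4615.38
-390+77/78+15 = -29173/78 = -374.01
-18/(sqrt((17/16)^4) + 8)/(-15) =512/3895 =0.13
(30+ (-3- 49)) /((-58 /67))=737 /29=25.41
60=60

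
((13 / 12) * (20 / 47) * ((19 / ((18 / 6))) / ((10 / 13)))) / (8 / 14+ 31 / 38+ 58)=427063 / 6682131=0.06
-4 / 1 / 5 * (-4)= 16 / 5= 3.20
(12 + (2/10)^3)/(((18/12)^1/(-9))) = -9006/125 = -72.05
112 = 112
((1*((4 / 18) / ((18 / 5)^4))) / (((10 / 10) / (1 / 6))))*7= 4375 / 2834352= 0.00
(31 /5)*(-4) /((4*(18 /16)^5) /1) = -1015808 /295245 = -3.44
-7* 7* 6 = -294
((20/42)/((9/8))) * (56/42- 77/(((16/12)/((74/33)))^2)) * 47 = -4306.34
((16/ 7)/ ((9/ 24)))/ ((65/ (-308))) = -5632/ 195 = -28.88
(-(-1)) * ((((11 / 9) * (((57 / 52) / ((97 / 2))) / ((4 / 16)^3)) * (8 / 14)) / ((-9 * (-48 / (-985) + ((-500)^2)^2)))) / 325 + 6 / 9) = 39737016210968153386 / 59605524316452724155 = 0.67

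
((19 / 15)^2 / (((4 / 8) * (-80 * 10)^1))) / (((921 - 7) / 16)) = -361 / 5141250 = -0.00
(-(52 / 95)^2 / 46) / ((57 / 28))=-37856 / 11831775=-0.00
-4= -4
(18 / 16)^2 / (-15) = -27 / 320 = -0.08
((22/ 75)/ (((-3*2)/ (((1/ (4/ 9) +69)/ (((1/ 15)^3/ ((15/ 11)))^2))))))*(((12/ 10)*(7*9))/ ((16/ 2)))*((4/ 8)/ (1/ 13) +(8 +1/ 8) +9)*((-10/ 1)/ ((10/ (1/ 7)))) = 3313202484375/ 1408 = 2353126764.47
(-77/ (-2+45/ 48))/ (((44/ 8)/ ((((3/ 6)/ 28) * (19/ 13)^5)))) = 9904396/ 6311981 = 1.57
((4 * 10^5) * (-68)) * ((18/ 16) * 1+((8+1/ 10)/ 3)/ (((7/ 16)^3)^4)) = -20671945833018927240000/ 13841287201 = -1493498800568.59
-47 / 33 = -1.42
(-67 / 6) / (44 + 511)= -0.02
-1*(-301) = 301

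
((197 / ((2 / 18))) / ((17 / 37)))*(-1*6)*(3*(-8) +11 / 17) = 156261582 / 289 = 540697.52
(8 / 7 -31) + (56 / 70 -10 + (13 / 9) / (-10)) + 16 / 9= -7859 / 210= -37.42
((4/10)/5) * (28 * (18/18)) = 2.24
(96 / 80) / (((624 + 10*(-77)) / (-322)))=966 / 365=2.65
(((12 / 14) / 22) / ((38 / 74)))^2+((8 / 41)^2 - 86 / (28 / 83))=-1834130362629 / 7195920578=-254.88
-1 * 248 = -248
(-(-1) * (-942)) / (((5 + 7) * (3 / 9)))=-471 / 2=-235.50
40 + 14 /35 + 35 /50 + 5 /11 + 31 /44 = 9297 /220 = 42.26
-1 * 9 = -9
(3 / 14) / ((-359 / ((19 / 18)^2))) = -361 / 542808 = -0.00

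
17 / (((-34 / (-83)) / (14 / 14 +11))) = 498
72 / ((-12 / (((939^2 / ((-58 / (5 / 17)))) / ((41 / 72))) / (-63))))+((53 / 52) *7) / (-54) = -297157201321 / 397306728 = -747.93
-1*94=-94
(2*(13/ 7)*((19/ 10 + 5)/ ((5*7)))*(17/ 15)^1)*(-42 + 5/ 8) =-1682473/ 49000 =-34.34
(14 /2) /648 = 7 /648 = 0.01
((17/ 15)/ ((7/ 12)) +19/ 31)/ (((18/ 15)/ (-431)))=-917.94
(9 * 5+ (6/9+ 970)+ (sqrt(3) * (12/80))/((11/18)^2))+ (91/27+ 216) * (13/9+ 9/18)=1442.92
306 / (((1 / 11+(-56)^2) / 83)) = 31042 / 3833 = 8.10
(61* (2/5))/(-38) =-61/95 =-0.64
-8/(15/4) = -32/15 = -2.13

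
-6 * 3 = -18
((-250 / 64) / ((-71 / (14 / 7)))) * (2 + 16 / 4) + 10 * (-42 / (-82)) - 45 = -39.22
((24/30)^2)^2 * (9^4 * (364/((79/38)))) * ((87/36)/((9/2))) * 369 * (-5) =-4603896880128/9875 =-466217405.58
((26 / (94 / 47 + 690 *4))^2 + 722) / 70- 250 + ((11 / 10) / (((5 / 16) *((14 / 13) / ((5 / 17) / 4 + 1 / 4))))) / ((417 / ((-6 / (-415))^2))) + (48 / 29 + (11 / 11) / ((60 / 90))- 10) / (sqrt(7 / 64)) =-65111464449268456231 / 271653507307236250- 1588 *sqrt(7) / 203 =-260.38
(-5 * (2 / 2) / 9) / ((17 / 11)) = -55 / 153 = -0.36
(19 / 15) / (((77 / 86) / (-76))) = -124184 / 1155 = -107.52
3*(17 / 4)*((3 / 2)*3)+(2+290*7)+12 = 16811 / 8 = 2101.38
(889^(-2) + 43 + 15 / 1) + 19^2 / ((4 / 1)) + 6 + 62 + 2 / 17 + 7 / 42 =216.53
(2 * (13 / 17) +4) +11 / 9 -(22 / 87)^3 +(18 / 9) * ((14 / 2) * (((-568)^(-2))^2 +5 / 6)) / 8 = 38189610592763325697 / 4660795129040584704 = 8.19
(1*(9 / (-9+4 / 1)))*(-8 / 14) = 36 / 35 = 1.03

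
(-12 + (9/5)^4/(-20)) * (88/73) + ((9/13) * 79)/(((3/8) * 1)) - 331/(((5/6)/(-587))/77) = 53242380302304/2965625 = 17953173.55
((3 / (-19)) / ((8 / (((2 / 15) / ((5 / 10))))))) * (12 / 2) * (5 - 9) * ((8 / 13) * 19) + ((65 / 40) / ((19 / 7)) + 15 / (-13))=9107 / 9880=0.92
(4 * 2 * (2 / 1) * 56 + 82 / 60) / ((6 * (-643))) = -26921 / 115740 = -0.23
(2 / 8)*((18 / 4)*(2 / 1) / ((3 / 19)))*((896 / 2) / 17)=6384 / 17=375.53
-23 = -23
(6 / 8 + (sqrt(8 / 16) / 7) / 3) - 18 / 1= -69 / 4 + sqrt(2) / 42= -17.22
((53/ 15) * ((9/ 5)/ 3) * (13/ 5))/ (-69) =-689/ 8625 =-0.08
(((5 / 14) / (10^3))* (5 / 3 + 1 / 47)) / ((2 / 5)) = 17 / 11280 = 0.00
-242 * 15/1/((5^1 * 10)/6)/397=-2178/1985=-1.10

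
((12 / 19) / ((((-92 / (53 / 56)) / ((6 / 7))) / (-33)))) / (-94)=-0.00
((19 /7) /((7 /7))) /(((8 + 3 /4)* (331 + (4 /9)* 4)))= 684 /733775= 0.00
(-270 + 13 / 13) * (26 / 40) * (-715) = 500071 / 4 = 125017.75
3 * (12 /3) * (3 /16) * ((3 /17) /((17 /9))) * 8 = 486 /289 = 1.68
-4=-4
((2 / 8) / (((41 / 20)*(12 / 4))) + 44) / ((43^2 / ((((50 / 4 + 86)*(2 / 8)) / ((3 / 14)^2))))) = 52290301 / 4093686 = 12.77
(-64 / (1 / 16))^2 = 1048576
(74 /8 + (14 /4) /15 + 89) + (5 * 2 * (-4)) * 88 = -205291 /60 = -3421.52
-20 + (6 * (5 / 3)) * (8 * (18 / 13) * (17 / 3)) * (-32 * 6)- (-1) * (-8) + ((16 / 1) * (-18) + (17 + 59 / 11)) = -120810.56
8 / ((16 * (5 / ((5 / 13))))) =1 / 26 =0.04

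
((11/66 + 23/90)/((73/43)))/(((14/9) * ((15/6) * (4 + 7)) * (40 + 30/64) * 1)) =26144/181979875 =0.00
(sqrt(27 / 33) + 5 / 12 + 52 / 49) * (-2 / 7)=-869 / 2058 -6 * sqrt(11) / 77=-0.68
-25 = -25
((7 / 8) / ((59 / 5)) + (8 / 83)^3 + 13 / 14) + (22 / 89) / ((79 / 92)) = 17154639452301 / 13282854447688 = 1.29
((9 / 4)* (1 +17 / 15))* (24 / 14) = 288 / 35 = 8.23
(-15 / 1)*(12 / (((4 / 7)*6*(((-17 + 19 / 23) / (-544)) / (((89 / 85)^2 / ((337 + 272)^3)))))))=-728732 / 85022614845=-0.00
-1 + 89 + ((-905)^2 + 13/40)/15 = 32813813/600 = 54689.69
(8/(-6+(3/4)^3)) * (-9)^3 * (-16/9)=-221184/119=-1858.69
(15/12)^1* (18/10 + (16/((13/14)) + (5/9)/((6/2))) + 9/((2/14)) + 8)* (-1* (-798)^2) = -2800681681/39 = -71812350.79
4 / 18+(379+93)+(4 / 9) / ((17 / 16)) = 72314 / 153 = 472.64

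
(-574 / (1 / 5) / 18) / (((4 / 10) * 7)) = -1025 / 18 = -56.94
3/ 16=0.19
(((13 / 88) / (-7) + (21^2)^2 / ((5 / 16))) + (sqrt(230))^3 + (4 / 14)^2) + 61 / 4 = 230*sqrt(230) + 13417963247 / 21560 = 625842.63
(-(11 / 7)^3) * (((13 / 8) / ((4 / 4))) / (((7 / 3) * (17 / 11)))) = -570999 / 326536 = -1.75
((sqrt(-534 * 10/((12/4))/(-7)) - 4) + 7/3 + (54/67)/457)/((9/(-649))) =99253517/826713 - 1298 * sqrt(3115)/63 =-1029.85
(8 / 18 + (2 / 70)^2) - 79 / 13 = -807158 / 143325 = -5.63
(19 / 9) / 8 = 19 / 72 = 0.26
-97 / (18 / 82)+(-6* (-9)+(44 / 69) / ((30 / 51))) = -400343 / 1035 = -386.80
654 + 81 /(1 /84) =7458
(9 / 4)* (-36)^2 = 2916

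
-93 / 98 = -0.95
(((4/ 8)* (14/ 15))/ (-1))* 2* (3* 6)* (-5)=84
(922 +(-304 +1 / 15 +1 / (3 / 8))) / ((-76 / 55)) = -102421 / 228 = -449.21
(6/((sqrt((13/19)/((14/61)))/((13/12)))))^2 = 1729/122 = 14.17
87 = 87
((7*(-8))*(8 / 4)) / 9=-112 / 9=-12.44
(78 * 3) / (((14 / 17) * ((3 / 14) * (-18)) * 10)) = -221 / 30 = -7.37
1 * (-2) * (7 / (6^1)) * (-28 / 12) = 49 / 9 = 5.44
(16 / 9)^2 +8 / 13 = 3.78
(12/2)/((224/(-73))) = -219/112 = -1.96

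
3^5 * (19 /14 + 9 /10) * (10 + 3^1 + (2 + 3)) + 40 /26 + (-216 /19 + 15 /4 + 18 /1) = 9884.66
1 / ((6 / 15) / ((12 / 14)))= 15 / 7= 2.14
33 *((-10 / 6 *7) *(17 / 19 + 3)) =-1499.47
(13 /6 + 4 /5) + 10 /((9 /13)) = 1567 /90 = 17.41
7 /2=3.50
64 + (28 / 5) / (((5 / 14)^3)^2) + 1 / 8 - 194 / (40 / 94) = 1441756689 / 625000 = 2306.81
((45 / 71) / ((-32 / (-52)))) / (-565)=-117 / 64184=-0.00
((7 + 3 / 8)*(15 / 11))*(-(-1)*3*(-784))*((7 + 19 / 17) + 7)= -66868830 / 187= -357587.33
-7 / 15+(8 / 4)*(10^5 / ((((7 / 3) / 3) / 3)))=80999951 / 105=771428.10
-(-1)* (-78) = -78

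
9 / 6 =3 / 2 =1.50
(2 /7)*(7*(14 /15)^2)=392 /225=1.74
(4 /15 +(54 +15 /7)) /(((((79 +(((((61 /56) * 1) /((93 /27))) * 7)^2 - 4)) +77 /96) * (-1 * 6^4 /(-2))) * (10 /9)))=0.00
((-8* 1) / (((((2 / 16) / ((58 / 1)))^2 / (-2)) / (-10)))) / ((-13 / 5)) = 172236800 / 13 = 13248984.62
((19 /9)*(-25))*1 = -475 /9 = -52.78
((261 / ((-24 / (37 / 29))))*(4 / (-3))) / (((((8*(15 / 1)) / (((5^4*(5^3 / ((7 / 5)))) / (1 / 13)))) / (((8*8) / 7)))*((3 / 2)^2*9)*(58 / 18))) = 601250000 / 38367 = 15671.02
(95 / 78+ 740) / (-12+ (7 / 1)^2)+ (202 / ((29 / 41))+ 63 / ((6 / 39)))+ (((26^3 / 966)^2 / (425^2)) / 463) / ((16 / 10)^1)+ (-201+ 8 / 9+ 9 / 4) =37538088051833014601 / 72571302726604500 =517.26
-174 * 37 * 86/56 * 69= -9550773/14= -682198.07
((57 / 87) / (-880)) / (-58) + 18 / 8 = 3330379 / 1480160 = 2.25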